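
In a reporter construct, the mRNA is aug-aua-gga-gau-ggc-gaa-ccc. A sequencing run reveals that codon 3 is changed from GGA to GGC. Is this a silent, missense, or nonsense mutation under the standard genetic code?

Position 9 falls in codon 3: GGA → Gly.
After the substitution the codon is GGC → Gly.
Both encode Gly, so the change is synonymous.

silent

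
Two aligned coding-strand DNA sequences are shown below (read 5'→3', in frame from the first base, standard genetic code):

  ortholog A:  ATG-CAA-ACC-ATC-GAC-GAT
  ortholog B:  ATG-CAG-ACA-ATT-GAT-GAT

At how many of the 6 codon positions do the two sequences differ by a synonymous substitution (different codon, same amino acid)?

Codon 1: ATG Met / ATG Met — identical.
Codon 2: CAA Gln / CAG Gln — synonymous.
Codon 3: ACC Thr / ACA Thr — synonymous.
Codon 4: ATC Ile / ATT Ile — synonymous.
Codon 5: GAC Asp / GAT Asp — synonymous.
Codon 6: GAT Asp / GAT Asp — identical.
Synonymous differences: 4.

4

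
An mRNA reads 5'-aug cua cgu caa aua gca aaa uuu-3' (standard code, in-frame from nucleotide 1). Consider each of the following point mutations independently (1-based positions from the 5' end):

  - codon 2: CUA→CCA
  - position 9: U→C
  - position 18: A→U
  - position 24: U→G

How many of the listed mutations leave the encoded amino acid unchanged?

2

Codon 2: CUA (Leu) → CCA (Pro) — missense.
Codon 3: CGU (Arg) → CGC (Arg) — synonymous.
Codon 6: GCA (Ala) → GCU (Ala) — synonymous.
Codon 8: UUU (Phe) → UUG (Leu) — missense.
Synonymous: 2 of 4.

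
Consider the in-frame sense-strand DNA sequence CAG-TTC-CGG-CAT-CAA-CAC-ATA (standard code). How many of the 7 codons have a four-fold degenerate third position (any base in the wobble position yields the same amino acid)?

Codon 1 CAG (Gln): third position 2-fold.
Codon 2 TTC (Phe): third position 2-fold.
Codon 3 CGG (Arg): third position 4-fold.
Codon 4 CAT (His): third position 2-fold.
Codon 5 CAA (Gln): third position 2-fold.
Codon 6 CAC (His): third position 2-fold.
Codon 7 ATA (Ile): third position 3-fold.
Four-fold degenerate third positions: 1.

1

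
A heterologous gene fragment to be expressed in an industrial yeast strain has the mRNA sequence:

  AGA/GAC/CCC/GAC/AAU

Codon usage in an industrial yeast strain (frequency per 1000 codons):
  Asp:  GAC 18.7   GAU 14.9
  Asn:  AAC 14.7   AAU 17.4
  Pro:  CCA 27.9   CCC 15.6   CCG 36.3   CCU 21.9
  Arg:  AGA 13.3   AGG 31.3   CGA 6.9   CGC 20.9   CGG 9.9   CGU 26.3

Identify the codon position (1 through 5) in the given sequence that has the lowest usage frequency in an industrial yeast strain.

Codon 1 AGA (Arg): 13.3 per 1000.
Codon 2 GAC (Asp): 18.7 per 1000.
Codon 3 CCC (Pro): 15.6 per 1000.
Codon 4 GAC (Asp): 18.7 per 1000.
Codon 5 AAU (Asn): 17.4 per 1000.
Lowest frequency is 13.3 at codon 1.

1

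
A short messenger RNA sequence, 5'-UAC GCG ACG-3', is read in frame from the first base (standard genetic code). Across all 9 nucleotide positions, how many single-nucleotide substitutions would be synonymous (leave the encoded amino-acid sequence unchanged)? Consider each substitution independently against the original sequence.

7

Codon 1 (UAC, Tyr): 1 synonymous substitution.
Codon 2 (GCG, Ala): 3 synonymous substitutions.
Codon 3 (ACG, Thr): 3 synonymous substitutions.
Total: 1 + 3 + 3 = 7.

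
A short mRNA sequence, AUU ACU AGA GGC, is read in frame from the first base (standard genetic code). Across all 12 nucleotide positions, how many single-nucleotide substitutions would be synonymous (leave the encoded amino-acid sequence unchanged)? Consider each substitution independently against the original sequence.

Codon 1 (AUU, Ile): 2 synonymous substitutions.
Codon 2 (ACU, Thr): 3 synonymous substitutions.
Codon 3 (AGA, Arg): 2 synonymous substitutions.
Codon 4 (GGC, Gly): 3 synonymous substitutions.
Total: 2 + 3 + 2 + 3 = 10.

10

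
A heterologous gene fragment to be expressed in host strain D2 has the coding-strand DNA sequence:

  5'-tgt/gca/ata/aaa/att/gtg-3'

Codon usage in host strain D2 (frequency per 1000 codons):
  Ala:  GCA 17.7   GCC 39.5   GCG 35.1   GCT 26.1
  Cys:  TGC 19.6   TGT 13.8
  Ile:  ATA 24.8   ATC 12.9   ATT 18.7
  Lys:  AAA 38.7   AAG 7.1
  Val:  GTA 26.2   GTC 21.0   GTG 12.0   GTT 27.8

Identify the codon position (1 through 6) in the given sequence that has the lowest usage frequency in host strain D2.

6

Codon 1 TGT (Cys): 13.8 per 1000.
Codon 2 GCA (Ala): 17.7 per 1000.
Codon 3 ATA (Ile): 24.8 per 1000.
Codon 4 AAA (Lys): 38.7 per 1000.
Codon 5 ATT (Ile): 18.7 per 1000.
Codon 6 GTG (Val): 12.0 per 1000.
Lowest frequency is 12.0 at codon 6.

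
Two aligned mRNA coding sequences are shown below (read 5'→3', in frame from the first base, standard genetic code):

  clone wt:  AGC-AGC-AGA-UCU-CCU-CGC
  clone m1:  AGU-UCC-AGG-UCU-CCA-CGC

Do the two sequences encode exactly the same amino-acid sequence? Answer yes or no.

Codon 1: AGC Ser / AGU Ser — synonymous.
Codon 2: AGC Ser / UCC Ser — synonymous.
Codon 3: AGA Arg / AGG Arg — synonymous.
Codon 4: UCU Ser / UCU Ser — identical.
Codon 5: CCU Pro / CCA Pro — synonymous.
Codon 6: CGC Arg / CGC Arg — identical.
Nonsynonymous differences: 0 → same protein.

yes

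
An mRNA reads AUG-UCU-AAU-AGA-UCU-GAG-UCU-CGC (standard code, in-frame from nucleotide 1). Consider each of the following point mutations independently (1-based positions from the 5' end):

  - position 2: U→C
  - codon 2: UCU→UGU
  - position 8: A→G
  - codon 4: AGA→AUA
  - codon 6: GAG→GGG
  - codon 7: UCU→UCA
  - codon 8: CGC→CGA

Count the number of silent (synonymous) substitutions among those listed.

2

Codon 1: AUG (Met) → ACG (Thr) — missense.
Codon 2: UCU (Ser) → UGU (Cys) — missense.
Codon 3: AAU (Asn) → AGU (Ser) — missense.
Codon 4: AGA (Arg) → AUA (Ile) — missense.
Codon 6: GAG (Glu) → GGG (Gly) — missense.
Codon 7: UCU (Ser) → UCA (Ser) — synonymous.
Codon 8: CGC (Arg) → CGA (Arg) — synonymous.
Synonymous: 2 of 7.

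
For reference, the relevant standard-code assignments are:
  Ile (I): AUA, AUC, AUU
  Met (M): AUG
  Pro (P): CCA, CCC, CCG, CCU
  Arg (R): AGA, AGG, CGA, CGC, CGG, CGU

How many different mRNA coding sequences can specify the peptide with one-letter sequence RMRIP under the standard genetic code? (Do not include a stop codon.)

Arg: 6 codons.
Met: 1 codon.
Arg: 6 codons.
Ile: 3 codons.
Pro: 4 codons.
6 × 1 × 6 × 3 × 4 = 432.

432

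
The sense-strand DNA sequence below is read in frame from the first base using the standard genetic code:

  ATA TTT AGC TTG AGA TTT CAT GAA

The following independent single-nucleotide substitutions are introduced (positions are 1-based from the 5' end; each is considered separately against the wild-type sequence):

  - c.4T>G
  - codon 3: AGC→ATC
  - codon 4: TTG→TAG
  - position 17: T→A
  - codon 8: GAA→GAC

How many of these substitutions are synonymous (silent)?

0

Codon 2: TTT (Phe) → GTT (Val) — missense.
Codon 3: AGC (Ser) → ATC (Ile) — missense.
Codon 4: TTG (Leu) → TAG (Stop) — nonsense.
Codon 6: TTT (Phe) → TAT (Tyr) — missense.
Codon 8: GAA (Glu) → GAC (Asp) — missense.
Synonymous: 0 of 5.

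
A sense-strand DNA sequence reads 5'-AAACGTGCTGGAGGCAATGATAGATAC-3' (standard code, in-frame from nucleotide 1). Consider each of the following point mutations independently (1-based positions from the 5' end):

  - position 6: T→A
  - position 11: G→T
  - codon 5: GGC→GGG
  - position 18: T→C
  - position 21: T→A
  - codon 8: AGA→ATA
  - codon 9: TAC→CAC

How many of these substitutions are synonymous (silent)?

Codon 2: CGT (Arg) → CGA (Arg) — synonymous.
Codon 4: GGA (Gly) → GTA (Val) — missense.
Codon 5: GGC (Gly) → GGG (Gly) — synonymous.
Codon 6: AAT (Asn) → AAC (Asn) — synonymous.
Codon 7: GAT (Asp) → GAA (Glu) — missense.
Codon 8: AGA (Arg) → ATA (Ile) — missense.
Codon 9: TAC (Tyr) → CAC (His) — missense.
Synonymous: 3 of 7.

3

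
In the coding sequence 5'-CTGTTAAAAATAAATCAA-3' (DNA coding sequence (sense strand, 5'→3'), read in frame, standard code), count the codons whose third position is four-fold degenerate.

Codon 1 CTG (Leu): third position 4-fold.
Codon 2 TTA (Leu): third position 2-fold.
Codon 3 AAA (Lys): third position 2-fold.
Codon 4 ATA (Ile): third position 3-fold.
Codon 5 AAT (Asn): third position 2-fold.
Codon 6 CAA (Gln): third position 2-fold.
Four-fold degenerate third positions: 1.

1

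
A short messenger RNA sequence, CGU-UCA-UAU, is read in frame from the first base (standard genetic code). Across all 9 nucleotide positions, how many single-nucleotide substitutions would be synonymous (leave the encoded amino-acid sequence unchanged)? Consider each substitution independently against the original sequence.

Codon 1 (CGU, Arg): 3 synonymous substitutions.
Codon 2 (UCA, Ser): 3 synonymous substitutions.
Codon 3 (UAU, Tyr): 1 synonymous substitution.
Total: 3 + 3 + 1 = 7.

7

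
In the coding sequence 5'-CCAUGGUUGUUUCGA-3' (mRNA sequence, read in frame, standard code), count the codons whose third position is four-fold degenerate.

2

Codon 1 CCA (Pro): third position 4-fold.
Codon 2 UGG (Trp): third position 1-fold.
Codon 3 UUG (Leu): third position 2-fold.
Codon 4 UUU (Phe): third position 2-fold.
Codon 5 CGA (Arg): third position 4-fold.
Four-fold degenerate third positions: 2.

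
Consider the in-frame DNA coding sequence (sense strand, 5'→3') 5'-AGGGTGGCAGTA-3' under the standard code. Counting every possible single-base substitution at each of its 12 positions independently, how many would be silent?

Codon 1 (AGG, Arg): 2 synonymous substitutions.
Codon 2 (GTG, Val): 3 synonymous substitutions.
Codon 3 (GCA, Ala): 3 synonymous substitutions.
Codon 4 (GTA, Val): 3 synonymous substitutions.
Total: 2 + 3 + 3 + 3 = 11.

11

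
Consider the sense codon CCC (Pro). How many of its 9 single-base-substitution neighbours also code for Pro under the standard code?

3

Position 1: none → 0 synonymous.
Position 2: none → 0 synonymous.
Position 3: CCU, CCA, CCG → 3 synonymous.
Total: 0 + 0 + 3 = 3.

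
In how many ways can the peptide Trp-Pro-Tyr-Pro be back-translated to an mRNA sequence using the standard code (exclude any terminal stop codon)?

32

Trp: 1 codon.
Pro: 4 codons.
Tyr: 2 codons.
Pro: 4 codons.
1 × 4 × 2 × 4 = 32.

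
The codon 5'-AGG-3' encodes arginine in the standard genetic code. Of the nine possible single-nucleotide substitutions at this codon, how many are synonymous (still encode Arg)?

2

Position 1: CGG → 1 synonymous.
Position 2: none → 0 synonymous.
Position 3: AGA → 1 synonymous.
Total: 1 + 0 + 1 = 2.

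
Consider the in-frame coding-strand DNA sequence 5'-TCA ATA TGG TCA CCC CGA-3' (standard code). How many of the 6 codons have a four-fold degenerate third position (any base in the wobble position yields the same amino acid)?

4

Codon 1 TCA (Ser): third position 4-fold.
Codon 2 ATA (Ile): third position 3-fold.
Codon 3 TGG (Trp): third position 1-fold.
Codon 4 TCA (Ser): third position 4-fold.
Codon 5 CCC (Pro): third position 4-fold.
Codon 6 CGA (Arg): third position 4-fold.
Four-fold degenerate third positions: 4.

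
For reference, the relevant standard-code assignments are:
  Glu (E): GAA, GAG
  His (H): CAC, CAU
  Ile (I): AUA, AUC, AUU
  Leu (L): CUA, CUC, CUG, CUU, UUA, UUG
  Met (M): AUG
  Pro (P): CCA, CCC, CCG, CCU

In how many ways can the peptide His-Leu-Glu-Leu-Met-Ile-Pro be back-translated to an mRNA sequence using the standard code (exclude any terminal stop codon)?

1728

His: 2 codons.
Leu: 6 codons.
Glu: 2 codons.
Leu: 6 codons.
Met: 1 codon.
Ile: 3 codons.
Pro: 4 codons.
2 × 6 × 2 × 6 × 1 × 3 × 4 = 1728.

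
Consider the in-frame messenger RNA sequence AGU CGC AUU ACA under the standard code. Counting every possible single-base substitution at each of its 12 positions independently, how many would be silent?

9

Codon 1 (AGU, Ser): 1 synonymous substitution.
Codon 2 (CGC, Arg): 3 synonymous substitutions.
Codon 3 (AUU, Ile): 2 synonymous substitutions.
Codon 4 (ACA, Thr): 3 synonymous substitutions.
Total: 1 + 3 + 2 + 3 = 9.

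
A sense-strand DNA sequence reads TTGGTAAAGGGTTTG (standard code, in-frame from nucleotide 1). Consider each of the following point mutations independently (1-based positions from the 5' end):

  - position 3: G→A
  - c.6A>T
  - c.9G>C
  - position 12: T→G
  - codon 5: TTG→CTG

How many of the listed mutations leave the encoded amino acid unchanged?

Codon 1: TTG (Leu) → TTA (Leu) — synonymous.
Codon 2: GTA (Val) → GTT (Val) — synonymous.
Codon 3: AAG (Lys) → AAC (Asn) — missense.
Codon 4: GGT (Gly) → GGG (Gly) — synonymous.
Codon 5: TTG (Leu) → CTG (Leu) — synonymous.
Synonymous: 4 of 5.

4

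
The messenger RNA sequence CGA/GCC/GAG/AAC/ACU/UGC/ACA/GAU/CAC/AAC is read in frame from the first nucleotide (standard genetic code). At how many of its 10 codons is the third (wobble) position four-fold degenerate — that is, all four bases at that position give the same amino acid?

4

Codon 1 CGA (Arg): third position 4-fold.
Codon 2 GCC (Ala): third position 4-fold.
Codon 3 GAG (Glu): third position 2-fold.
Codon 4 AAC (Asn): third position 2-fold.
Codon 5 ACU (Thr): third position 4-fold.
Codon 6 UGC (Cys): third position 2-fold.
Codon 7 ACA (Thr): third position 4-fold.
Codon 8 GAU (Asp): third position 2-fold.
Codon 9 CAC (His): third position 2-fold.
Codon 10 AAC (Asn): third position 2-fold.
Four-fold degenerate third positions: 4.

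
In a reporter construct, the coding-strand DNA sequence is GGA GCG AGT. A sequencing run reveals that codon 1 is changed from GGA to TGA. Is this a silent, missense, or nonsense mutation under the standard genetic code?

Position 1 falls in codon 1: GGA → Gly.
After the substitution the codon is TGA → Stop.
The new codon is a stop codon, so this is a nonsense mutation.

nonsense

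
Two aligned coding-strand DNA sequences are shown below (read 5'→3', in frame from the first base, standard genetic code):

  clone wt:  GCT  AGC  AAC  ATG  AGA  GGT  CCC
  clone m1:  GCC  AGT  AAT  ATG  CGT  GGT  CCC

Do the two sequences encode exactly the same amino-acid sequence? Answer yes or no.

yes

Codon 1: GCT Ala / GCC Ala — synonymous.
Codon 2: AGC Ser / AGT Ser — synonymous.
Codon 3: AAC Asn / AAT Asn — synonymous.
Codon 4: ATG Met / ATG Met — identical.
Codon 5: AGA Arg / CGT Arg — synonymous.
Codon 6: GGT Gly / GGT Gly — identical.
Codon 7: CCC Pro / CCC Pro — identical.
Nonsynonymous differences: 0 → same protein.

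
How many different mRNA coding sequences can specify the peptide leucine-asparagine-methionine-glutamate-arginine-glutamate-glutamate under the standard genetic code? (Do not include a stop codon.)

576

Leu: 6 codons.
Asn: 2 codons.
Met: 1 codon.
Glu: 2 codons.
Arg: 6 codons.
Glu: 2 codons.
Glu: 2 codons.
6 × 2 × 1 × 2 × 6 × 2 × 2 = 576.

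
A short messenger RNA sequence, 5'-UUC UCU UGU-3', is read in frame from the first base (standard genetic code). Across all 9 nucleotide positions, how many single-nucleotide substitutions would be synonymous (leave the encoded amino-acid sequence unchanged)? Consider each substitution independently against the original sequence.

Codon 1 (UUC, Phe): 1 synonymous substitution.
Codon 2 (UCU, Ser): 3 synonymous substitutions.
Codon 3 (UGU, Cys): 1 synonymous substitution.
Total: 1 + 3 + 1 = 5.

5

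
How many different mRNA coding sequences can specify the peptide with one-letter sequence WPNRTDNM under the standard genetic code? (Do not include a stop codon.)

768

Trp: 1 codon.
Pro: 4 codons.
Asn: 2 codons.
Arg: 6 codons.
Thr: 4 codons.
Asp: 2 codons.
Asn: 2 codons.
Met: 1 codon.
1 × 4 × 2 × 6 × 4 × 2 × 2 × 1 = 768.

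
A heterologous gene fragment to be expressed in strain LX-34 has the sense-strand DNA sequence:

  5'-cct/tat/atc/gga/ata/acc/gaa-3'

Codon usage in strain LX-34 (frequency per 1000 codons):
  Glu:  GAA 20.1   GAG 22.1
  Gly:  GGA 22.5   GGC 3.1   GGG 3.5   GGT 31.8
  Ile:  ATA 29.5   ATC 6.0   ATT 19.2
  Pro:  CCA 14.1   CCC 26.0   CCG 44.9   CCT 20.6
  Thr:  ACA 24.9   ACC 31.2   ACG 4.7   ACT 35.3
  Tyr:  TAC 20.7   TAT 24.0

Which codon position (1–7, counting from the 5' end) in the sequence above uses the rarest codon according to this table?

Codon 1 CCT (Pro): 20.6 per 1000.
Codon 2 TAT (Tyr): 24.0 per 1000.
Codon 3 ATC (Ile): 6.0 per 1000.
Codon 4 GGA (Gly): 22.5 per 1000.
Codon 5 ATA (Ile): 29.5 per 1000.
Codon 6 ACC (Thr): 31.2 per 1000.
Codon 7 GAA (Glu): 20.1 per 1000.
Lowest frequency is 6.0 at codon 3.

3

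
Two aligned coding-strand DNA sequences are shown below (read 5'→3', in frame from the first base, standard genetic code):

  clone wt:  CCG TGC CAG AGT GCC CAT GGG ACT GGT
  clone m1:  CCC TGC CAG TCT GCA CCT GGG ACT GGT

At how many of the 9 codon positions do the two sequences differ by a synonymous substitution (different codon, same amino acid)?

3

Codon 1: CCG Pro / CCC Pro — synonymous.
Codon 2: TGC Cys / TGC Cys — identical.
Codon 3: CAG Gln / CAG Gln — identical.
Codon 4: AGT Ser / TCT Ser — synonymous.
Codon 5: GCC Ala / GCA Ala — synonymous.
Codon 6: CAT His / CCT Pro — nonsynonymous.
Codon 7: GGG Gly / GGG Gly — identical.
Codon 8: ACT Thr / ACT Thr — identical.
Codon 9: GGT Gly / GGT Gly — identical.
Synonymous differences: 3.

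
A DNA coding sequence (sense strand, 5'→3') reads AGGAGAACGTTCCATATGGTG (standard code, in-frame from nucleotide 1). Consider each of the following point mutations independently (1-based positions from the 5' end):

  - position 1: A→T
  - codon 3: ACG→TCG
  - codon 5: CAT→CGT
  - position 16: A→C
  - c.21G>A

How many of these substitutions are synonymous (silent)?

1

Codon 1: AGG (Arg) → TGG (Trp) — missense.
Codon 3: ACG (Thr) → TCG (Ser) — missense.
Codon 5: CAT (His) → CGT (Arg) — missense.
Codon 6: ATG (Met) → CTG (Leu) — missense.
Codon 7: GTG (Val) → GTA (Val) — synonymous.
Synonymous: 1 of 5.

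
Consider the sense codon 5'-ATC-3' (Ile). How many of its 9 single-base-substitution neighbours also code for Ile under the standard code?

2

Position 1: none → 0 synonymous.
Position 2: none → 0 synonymous.
Position 3: ATT, ATA → 2 synonymous.
Total: 0 + 0 + 2 = 2.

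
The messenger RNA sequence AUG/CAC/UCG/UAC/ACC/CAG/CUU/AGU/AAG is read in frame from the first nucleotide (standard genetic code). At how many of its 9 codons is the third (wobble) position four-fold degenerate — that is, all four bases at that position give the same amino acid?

3

Codon 1 AUG (Met): third position 1-fold.
Codon 2 CAC (His): third position 2-fold.
Codon 3 UCG (Ser): third position 4-fold.
Codon 4 UAC (Tyr): third position 2-fold.
Codon 5 ACC (Thr): third position 4-fold.
Codon 6 CAG (Gln): third position 2-fold.
Codon 7 CUU (Leu): third position 4-fold.
Codon 8 AGU (Ser): third position 2-fold.
Codon 9 AAG (Lys): third position 2-fold.
Four-fold degenerate third positions: 3.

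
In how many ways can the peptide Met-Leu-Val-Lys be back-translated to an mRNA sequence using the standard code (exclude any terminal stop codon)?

Met: 1 codon.
Leu: 6 codons.
Val: 4 codons.
Lys: 2 codons.
1 × 6 × 4 × 2 = 48.

48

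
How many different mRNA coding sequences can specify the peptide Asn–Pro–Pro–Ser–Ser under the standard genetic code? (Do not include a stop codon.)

Asn: 2 codons.
Pro: 4 codons.
Pro: 4 codons.
Ser: 6 codons.
Ser: 6 codons.
2 × 4 × 4 × 6 × 6 = 1152.

1152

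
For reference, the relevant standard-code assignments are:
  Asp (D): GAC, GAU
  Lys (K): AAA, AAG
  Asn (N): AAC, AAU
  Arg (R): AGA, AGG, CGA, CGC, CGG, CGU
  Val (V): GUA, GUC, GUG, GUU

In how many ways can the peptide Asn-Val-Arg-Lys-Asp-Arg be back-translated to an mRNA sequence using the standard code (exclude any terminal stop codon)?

Asn: 2 codons.
Val: 4 codons.
Arg: 6 codons.
Lys: 2 codons.
Asp: 2 codons.
Arg: 6 codons.
2 × 4 × 6 × 2 × 2 × 6 = 1152.

1152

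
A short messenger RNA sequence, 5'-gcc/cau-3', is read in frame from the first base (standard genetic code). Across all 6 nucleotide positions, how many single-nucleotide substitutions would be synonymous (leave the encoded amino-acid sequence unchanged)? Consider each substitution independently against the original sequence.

4

Codon 1 (GCC, Ala): 3 synonymous substitutions.
Codon 2 (CAU, His): 1 synonymous substitution.
Total: 3 + 1 = 4.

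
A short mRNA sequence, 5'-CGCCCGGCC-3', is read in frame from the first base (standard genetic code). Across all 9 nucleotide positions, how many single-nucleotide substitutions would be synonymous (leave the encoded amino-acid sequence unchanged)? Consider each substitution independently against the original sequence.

9

Codon 1 (CGC, Arg): 3 synonymous substitutions.
Codon 2 (CCG, Pro): 3 synonymous substitutions.
Codon 3 (GCC, Ala): 3 synonymous substitutions.
Total: 3 + 3 + 3 = 9.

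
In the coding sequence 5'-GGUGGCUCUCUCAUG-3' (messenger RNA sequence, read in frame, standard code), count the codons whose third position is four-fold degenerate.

4

Codon 1 GGU (Gly): third position 4-fold.
Codon 2 GGC (Gly): third position 4-fold.
Codon 3 UCU (Ser): third position 4-fold.
Codon 4 CUC (Leu): third position 4-fold.
Codon 5 AUG (Met): third position 1-fold.
Four-fold degenerate third positions: 4.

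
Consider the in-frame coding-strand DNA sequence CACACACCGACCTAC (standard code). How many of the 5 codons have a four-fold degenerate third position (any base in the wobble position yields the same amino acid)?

Codon 1 CAC (His): third position 2-fold.
Codon 2 ACA (Thr): third position 4-fold.
Codon 3 CCG (Pro): third position 4-fold.
Codon 4 ACC (Thr): third position 4-fold.
Codon 5 TAC (Tyr): third position 2-fold.
Four-fold degenerate third positions: 3.

3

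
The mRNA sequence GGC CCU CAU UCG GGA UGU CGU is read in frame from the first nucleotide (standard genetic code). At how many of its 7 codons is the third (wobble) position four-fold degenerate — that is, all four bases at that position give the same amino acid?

Codon 1 GGC (Gly): third position 4-fold.
Codon 2 CCU (Pro): third position 4-fold.
Codon 3 CAU (His): third position 2-fold.
Codon 4 UCG (Ser): third position 4-fold.
Codon 5 GGA (Gly): third position 4-fold.
Codon 6 UGU (Cys): third position 2-fold.
Codon 7 CGU (Arg): third position 4-fold.
Four-fold degenerate third positions: 5.

5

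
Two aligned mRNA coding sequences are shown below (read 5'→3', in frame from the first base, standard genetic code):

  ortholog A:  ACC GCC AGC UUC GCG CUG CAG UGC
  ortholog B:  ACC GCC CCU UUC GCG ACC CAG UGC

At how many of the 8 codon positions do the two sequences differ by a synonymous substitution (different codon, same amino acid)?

0

Codon 1: ACC Thr / ACC Thr — identical.
Codon 2: GCC Ala / GCC Ala — identical.
Codon 3: AGC Ser / CCU Pro — nonsynonymous.
Codon 4: UUC Phe / UUC Phe — identical.
Codon 5: GCG Ala / GCG Ala — identical.
Codon 6: CUG Leu / ACC Thr — nonsynonymous.
Codon 7: CAG Gln / CAG Gln — identical.
Codon 8: UGC Cys / UGC Cys — identical.
Synonymous differences: 0.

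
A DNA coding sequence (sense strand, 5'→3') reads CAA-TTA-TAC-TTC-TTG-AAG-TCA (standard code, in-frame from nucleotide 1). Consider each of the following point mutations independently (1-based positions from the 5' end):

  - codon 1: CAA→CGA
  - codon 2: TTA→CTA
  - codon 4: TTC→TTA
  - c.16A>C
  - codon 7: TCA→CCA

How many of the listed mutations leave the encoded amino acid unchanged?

1

Codon 1: CAA (Gln) → CGA (Arg) — missense.
Codon 2: TTA (Leu) → CTA (Leu) — synonymous.
Codon 4: TTC (Phe) → TTA (Leu) — missense.
Codon 6: AAG (Lys) → CAG (Gln) — missense.
Codon 7: TCA (Ser) → CCA (Pro) — missense.
Synonymous: 1 of 5.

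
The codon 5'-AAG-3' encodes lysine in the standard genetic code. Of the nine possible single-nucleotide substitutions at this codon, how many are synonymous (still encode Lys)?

1

Position 1: none → 0 synonymous.
Position 2: none → 0 synonymous.
Position 3: AAA → 1 synonymous.
Total: 0 + 0 + 1 = 1.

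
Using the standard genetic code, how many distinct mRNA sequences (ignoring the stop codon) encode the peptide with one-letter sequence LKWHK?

Leu: 6 codons.
Lys: 2 codons.
Trp: 1 codon.
His: 2 codons.
Lys: 2 codons.
6 × 2 × 1 × 2 × 2 = 48.

48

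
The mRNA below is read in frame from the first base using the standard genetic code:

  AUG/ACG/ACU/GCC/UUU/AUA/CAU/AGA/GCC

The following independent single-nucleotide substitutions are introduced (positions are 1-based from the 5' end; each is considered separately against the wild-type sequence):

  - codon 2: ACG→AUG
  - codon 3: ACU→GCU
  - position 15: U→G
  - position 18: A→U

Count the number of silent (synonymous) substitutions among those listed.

1

Codon 2: ACG (Thr) → AUG (Met) — missense.
Codon 3: ACU (Thr) → GCU (Ala) — missense.
Codon 5: UUU (Phe) → UUG (Leu) — missense.
Codon 6: AUA (Ile) → AUU (Ile) — synonymous.
Synonymous: 1 of 4.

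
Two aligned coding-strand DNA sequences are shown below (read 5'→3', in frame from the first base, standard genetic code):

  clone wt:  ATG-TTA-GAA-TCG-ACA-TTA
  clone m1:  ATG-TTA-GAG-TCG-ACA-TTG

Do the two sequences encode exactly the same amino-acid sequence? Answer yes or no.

yes

Codon 1: ATG Met / ATG Met — identical.
Codon 2: TTA Leu / TTA Leu — identical.
Codon 3: GAA Glu / GAG Glu — synonymous.
Codon 4: TCG Ser / TCG Ser — identical.
Codon 5: ACA Thr / ACA Thr — identical.
Codon 6: TTA Leu / TTG Leu — synonymous.
Nonsynonymous differences: 0 → same protein.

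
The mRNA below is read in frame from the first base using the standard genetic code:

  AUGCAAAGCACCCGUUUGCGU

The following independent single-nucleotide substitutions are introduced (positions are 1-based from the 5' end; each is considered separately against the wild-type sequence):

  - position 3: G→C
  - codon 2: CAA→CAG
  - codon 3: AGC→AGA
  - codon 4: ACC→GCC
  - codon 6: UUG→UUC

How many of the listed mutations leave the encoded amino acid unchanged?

1

Codon 1: AUG (Met) → AUC (Ile) — missense.
Codon 2: CAA (Gln) → CAG (Gln) — synonymous.
Codon 3: AGC (Ser) → AGA (Arg) — missense.
Codon 4: ACC (Thr) → GCC (Ala) — missense.
Codon 6: UUG (Leu) → UUC (Phe) — missense.
Synonymous: 1 of 5.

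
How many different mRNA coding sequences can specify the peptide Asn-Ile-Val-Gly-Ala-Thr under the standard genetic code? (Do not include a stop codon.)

1536

Asn: 2 codons.
Ile: 3 codons.
Val: 4 codons.
Gly: 4 codons.
Ala: 4 codons.
Thr: 4 codons.
2 × 3 × 4 × 4 × 4 × 4 = 1536.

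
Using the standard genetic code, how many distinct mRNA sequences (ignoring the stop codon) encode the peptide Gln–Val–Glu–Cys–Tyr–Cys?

128

Gln: 2 codons.
Val: 4 codons.
Glu: 2 codons.
Cys: 2 codons.
Tyr: 2 codons.
Cys: 2 codons.
2 × 4 × 2 × 2 × 2 × 2 = 128.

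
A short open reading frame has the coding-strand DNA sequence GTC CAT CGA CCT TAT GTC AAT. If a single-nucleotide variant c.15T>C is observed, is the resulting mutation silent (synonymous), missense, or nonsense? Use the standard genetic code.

silent

Position 15 falls in codon 5: TAT → Tyr.
After the substitution the codon is TAC → Tyr.
Both encode Tyr, so the change is synonymous.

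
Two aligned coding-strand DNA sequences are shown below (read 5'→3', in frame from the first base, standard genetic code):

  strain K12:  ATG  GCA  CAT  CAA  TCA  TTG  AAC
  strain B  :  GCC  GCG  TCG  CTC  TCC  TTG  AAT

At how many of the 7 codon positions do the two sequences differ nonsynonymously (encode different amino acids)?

3

Codon 1: ATG Met / GCC Ala — nonsynonymous.
Codon 2: GCA Ala / GCG Ala — synonymous.
Codon 3: CAT His / TCG Ser — nonsynonymous.
Codon 4: CAA Gln / CTC Leu — nonsynonymous.
Codon 5: TCA Ser / TCC Ser — synonymous.
Codon 6: TTG Leu / TTG Leu — identical.
Codon 7: AAC Asn / AAT Asn — synonymous.
Nonsynonymous differences: 3.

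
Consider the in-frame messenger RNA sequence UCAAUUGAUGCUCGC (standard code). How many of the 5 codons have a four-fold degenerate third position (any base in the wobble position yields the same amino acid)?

3

Codon 1 UCA (Ser): third position 4-fold.
Codon 2 AUU (Ile): third position 3-fold.
Codon 3 GAU (Asp): third position 2-fold.
Codon 4 GCU (Ala): third position 4-fold.
Codon 5 CGC (Arg): third position 4-fold.
Four-fold degenerate third positions: 3.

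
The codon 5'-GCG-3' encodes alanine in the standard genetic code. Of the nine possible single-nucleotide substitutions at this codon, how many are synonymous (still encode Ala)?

3

Position 1: none → 0 synonymous.
Position 2: none → 0 synonymous.
Position 3: GCU, GCC, GCA → 3 synonymous.
Total: 0 + 0 + 3 = 3.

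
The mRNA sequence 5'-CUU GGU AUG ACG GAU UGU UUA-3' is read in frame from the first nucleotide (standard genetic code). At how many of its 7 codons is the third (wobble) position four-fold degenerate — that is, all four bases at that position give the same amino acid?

3

Codon 1 CUU (Leu): third position 4-fold.
Codon 2 GGU (Gly): third position 4-fold.
Codon 3 AUG (Met): third position 1-fold.
Codon 4 ACG (Thr): third position 4-fold.
Codon 5 GAU (Asp): third position 2-fold.
Codon 6 UGU (Cys): third position 2-fold.
Codon 7 UUA (Leu): third position 2-fold.
Four-fold degenerate third positions: 3.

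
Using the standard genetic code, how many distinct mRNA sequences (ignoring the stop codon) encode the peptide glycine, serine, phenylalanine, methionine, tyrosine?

Gly: 4 codons.
Ser: 6 codons.
Phe: 2 codons.
Met: 1 codon.
Tyr: 2 codons.
4 × 6 × 2 × 1 × 2 = 96.

96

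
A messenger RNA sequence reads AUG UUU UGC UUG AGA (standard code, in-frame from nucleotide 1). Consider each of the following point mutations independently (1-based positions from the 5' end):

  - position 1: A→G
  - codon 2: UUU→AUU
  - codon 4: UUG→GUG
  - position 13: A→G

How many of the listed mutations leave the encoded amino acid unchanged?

0

Codon 1: AUG (Met) → GUG (Val) — missense.
Codon 2: UUU (Phe) → AUU (Ile) — missense.
Codon 4: UUG (Leu) → GUG (Val) — missense.
Codon 5: AGA (Arg) → GGA (Gly) — missense.
Synonymous: 0 of 4.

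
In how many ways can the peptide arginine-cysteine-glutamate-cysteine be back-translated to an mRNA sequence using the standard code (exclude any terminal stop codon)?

48

Arg: 6 codons.
Cys: 2 codons.
Glu: 2 codons.
Cys: 2 codons.
6 × 2 × 2 × 2 = 48.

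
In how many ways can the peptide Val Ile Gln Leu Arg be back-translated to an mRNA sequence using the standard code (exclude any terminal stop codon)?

Val: 4 codons.
Ile: 3 codons.
Gln: 2 codons.
Leu: 6 codons.
Arg: 6 codons.
4 × 3 × 2 × 6 × 6 = 864.

864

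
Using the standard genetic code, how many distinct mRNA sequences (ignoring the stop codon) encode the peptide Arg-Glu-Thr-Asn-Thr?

Arg: 6 codons.
Glu: 2 codons.
Thr: 4 codons.
Asn: 2 codons.
Thr: 4 codons.
6 × 2 × 4 × 2 × 4 = 384.

384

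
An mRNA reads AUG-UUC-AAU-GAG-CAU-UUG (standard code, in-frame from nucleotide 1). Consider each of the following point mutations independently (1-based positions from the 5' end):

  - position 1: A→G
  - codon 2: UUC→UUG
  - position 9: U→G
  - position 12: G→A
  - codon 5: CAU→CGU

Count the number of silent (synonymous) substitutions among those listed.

Codon 1: AUG (Met) → GUG (Val) — missense.
Codon 2: UUC (Phe) → UUG (Leu) — missense.
Codon 3: AAU (Asn) → AAG (Lys) — missense.
Codon 4: GAG (Glu) → GAA (Glu) — synonymous.
Codon 5: CAU (His) → CGU (Arg) — missense.
Synonymous: 1 of 5.

1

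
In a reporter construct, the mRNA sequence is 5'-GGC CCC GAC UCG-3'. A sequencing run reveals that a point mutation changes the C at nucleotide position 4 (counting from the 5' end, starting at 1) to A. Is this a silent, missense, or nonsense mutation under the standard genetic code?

missense

Position 4 falls in codon 2: CCC → Pro.
After the substitution the codon is ACC → Thr.
Pro ≠ Thr, so this is a missense mutation.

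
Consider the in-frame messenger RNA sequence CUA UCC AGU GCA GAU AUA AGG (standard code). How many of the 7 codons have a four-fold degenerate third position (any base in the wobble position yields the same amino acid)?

3

Codon 1 CUA (Leu): third position 4-fold.
Codon 2 UCC (Ser): third position 4-fold.
Codon 3 AGU (Ser): third position 2-fold.
Codon 4 GCA (Ala): third position 4-fold.
Codon 5 GAU (Asp): third position 2-fold.
Codon 6 AUA (Ile): third position 3-fold.
Codon 7 AGG (Arg): third position 2-fold.
Four-fold degenerate third positions: 3.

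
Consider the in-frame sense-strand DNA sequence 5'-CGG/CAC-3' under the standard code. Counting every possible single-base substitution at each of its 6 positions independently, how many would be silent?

5

Codon 1 (CGG, Arg): 4 synonymous substitutions.
Codon 2 (CAC, His): 1 synonymous substitution.
Total: 4 + 1 = 5.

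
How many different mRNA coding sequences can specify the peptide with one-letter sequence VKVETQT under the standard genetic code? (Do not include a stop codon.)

2048

Val: 4 codons.
Lys: 2 codons.
Val: 4 codons.
Glu: 2 codons.
Thr: 4 codons.
Gln: 2 codons.
Thr: 4 codons.
4 × 2 × 4 × 2 × 4 × 2 × 4 = 2048.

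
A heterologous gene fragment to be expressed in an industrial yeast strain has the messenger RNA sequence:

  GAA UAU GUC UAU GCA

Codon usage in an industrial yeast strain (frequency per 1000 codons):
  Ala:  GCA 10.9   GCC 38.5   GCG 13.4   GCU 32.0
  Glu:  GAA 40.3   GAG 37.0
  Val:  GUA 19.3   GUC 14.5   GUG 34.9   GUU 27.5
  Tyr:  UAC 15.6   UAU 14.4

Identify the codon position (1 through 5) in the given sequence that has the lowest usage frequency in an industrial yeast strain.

Codon 1 GAA (Glu): 40.3 per 1000.
Codon 2 UAU (Tyr): 14.4 per 1000.
Codon 3 GUC (Val): 14.5 per 1000.
Codon 4 UAU (Tyr): 14.4 per 1000.
Codon 5 GCA (Ala): 10.9 per 1000.
Lowest frequency is 10.9 at codon 5.

5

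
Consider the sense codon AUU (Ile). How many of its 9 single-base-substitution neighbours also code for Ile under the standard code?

2

Position 1: none → 0 synonymous.
Position 2: none → 0 synonymous.
Position 3: AUC, AUA → 2 synonymous.
Total: 0 + 0 + 2 = 2.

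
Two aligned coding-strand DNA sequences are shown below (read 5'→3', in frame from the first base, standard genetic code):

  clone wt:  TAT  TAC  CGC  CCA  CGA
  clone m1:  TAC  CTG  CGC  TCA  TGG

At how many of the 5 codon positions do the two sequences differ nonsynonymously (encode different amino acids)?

3

Codon 1: TAT Tyr / TAC Tyr — synonymous.
Codon 2: TAC Tyr / CTG Leu — nonsynonymous.
Codon 3: CGC Arg / CGC Arg — identical.
Codon 4: CCA Pro / TCA Ser — nonsynonymous.
Codon 5: CGA Arg / TGG Trp — nonsynonymous.
Nonsynonymous differences: 3.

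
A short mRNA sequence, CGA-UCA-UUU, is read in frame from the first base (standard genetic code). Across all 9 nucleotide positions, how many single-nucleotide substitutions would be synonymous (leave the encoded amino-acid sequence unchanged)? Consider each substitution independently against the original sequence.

8

Codon 1 (CGA, Arg): 4 synonymous substitutions.
Codon 2 (UCA, Ser): 3 synonymous substitutions.
Codon 3 (UUU, Phe): 1 synonymous substitution.
Total: 4 + 3 + 1 = 8.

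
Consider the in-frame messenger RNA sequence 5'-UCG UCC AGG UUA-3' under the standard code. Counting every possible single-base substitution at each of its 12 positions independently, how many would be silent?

Codon 1 (UCG, Ser): 3 synonymous substitutions.
Codon 2 (UCC, Ser): 3 synonymous substitutions.
Codon 3 (AGG, Arg): 2 synonymous substitutions.
Codon 4 (UUA, Leu): 2 synonymous substitutions.
Total: 3 + 3 + 2 + 2 = 10.

10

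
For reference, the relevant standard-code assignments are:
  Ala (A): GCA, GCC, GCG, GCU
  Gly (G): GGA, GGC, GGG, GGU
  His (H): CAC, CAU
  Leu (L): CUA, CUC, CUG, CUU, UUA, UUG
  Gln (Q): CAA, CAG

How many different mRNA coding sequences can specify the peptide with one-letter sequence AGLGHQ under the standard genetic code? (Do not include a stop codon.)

1536

Ala: 4 codons.
Gly: 4 codons.
Leu: 6 codons.
Gly: 4 codons.
His: 2 codons.
Gln: 2 codons.
4 × 4 × 6 × 4 × 2 × 2 = 1536.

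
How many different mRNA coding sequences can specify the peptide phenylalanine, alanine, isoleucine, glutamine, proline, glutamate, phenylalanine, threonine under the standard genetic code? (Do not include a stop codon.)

Phe: 2 codons.
Ala: 4 codons.
Ile: 3 codons.
Gln: 2 codons.
Pro: 4 codons.
Glu: 2 codons.
Phe: 2 codons.
Thr: 4 codons.
2 × 4 × 3 × 2 × 4 × 2 × 2 × 4 = 3072.

3072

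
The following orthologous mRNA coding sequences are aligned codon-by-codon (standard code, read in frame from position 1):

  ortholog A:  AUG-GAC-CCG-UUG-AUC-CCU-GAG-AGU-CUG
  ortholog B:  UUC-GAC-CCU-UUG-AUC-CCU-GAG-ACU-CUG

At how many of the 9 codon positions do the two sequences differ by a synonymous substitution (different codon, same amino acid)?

Codon 1: AUG Met / UUC Phe — nonsynonymous.
Codon 2: GAC Asp / GAC Asp — identical.
Codon 3: CCG Pro / CCU Pro — synonymous.
Codon 4: UUG Leu / UUG Leu — identical.
Codon 5: AUC Ile / AUC Ile — identical.
Codon 6: CCU Pro / CCU Pro — identical.
Codon 7: GAG Glu / GAG Glu — identical.
Codon 8: AGU Ser / ACU Thr — nonsynonymous.
Codon 9: CUG Leu / CUG Leu — identical.
Synonymous differences: 1.

1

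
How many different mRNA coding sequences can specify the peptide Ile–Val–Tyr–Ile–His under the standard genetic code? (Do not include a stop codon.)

144

Ile: 3 codons.
Val: 4 codons.
Tyr: 2 codons.
Ile: 3 codons.
His: 2 codons.
3 × 4 × 2 × 3 × 2 = 144.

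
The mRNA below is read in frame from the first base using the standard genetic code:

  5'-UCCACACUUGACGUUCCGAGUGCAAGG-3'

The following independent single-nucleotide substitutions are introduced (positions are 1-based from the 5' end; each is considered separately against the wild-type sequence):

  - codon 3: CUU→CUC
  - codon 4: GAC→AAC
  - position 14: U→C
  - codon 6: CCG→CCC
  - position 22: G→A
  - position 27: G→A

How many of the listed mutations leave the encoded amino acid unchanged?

Codon 3: CUU (Leu) → CUC (Leu) — synonymous.
Codon 4: GAC (Asp) → AAC (Asn) — missense.
Codon 5: GUU (Val) → GCU (Ala) — missense.
Codon 6: CCG (Pro) → CCC (Pro) — synonymous.
Codon 8: GCA (Ala) → ACA (Thr) — missense.
Codon 9: AGG (Arg) → AGA (Arg) — synonymous.
Synonymous: 3 of 6.

3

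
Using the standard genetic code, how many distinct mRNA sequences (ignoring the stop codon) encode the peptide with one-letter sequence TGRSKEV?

Thr: 4 codons.
Gly: 4 codons.
Arg: 6 codons.
Ser: 6 codons.
Lys: 2 codons.
Glu: 2 codons.
Val: 4 codons.
4 × 4 × 6 × 6 × 2 × 2 × 4 = 9216.

9216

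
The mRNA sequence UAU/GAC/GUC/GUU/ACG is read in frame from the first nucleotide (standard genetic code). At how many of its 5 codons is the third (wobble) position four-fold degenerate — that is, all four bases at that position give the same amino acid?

3

Codon 1 UAU (Tyr): third position 2-fold.
Codon 2 GAC (Asp): third position 2-fold.
Codon 3 GUC (Val): third position 4-fold.
Codon 4 GUU (Val): third position 4-fold.
Codon 5 ACG (Thr): third position 4-fold.
Four-fold degenerate third positions: 3.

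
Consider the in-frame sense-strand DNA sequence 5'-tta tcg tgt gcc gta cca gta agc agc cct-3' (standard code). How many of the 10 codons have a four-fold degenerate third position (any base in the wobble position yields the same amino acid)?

Codon 1 TTA (Leu): third position 2-fold.
Codon 2 TCG (Ser): third position 4-fold.
Codon 3 TGT (Cys): third position 2-fold.
Codon 4 GCC (Ala): third position 4-fold.
Codon 5 GTA (Val): third position 4-fold.
Codon 6 CCA (Pro): third position 4-fold.
Codon 7 GTA (Val): third position 4-fold.
Codon 8 AGC (Ser): third position 2-fold.
Codon 9 AGC (Ser): third position 2-fold.
Codon 10 CCT (Pro): third position 4-fold.
Four-fold degenerate third positions: 6.

6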